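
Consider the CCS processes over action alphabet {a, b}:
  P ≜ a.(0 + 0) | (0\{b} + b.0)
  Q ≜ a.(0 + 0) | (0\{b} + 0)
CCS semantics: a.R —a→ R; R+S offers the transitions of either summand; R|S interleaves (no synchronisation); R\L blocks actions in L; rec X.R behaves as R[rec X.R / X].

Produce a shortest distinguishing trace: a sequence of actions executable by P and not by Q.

LTS(P): 4 reachable states
  u0 = a.(0 + 0) | (0\{b} + b.0) | -a-> u1, -b-> u2
  u1 = (0 + 0) | (0\{b} + b.0) | -b-> u3
  u2 = a.(0 + 0) | 0 | -a-> u3
  u3 = (0 + 0) | 0 | ·
LTS(Q): 2 reachable states
  v0 = a.(0 + 0) | (0\{b} + 0) | -a-> v1
  v1 = (0 + 0) | (0\{b} + 0) | ·
Executing b from P (initial set {u0}):
  [1] b ⇒ {u2}
  — P admits the full trace.
Executing b from Q (initial set {v0}):
  [1] b ⇒ ∅  — Q cannot continue

b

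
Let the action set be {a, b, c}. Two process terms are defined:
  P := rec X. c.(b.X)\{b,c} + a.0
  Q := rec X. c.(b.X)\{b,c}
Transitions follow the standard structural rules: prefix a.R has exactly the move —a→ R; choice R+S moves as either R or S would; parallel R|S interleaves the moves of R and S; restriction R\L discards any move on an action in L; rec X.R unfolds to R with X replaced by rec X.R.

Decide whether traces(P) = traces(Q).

Reachable graph of P (3 states):
  u0 = rec X. c.(b.X)\{b,c} + a.0 :: ··a··> u1, ··c··> u2
  u1 = 0 :: stopped
  u2 = (b.(rec X. c.(b.X)\{b,c} + a.0))\{b,c} :: stopped
Reachable graph of Q (2 states):
  v0 = rec X. c.(b.X)\{b,c} :: ··c··> v1
  v1 = (b.(rec X. c.(b.X)\{b,c}))\{b,c} :: stopped
Executing a from P (initial set {u0}):
  after a @ step 1: {u1}
  P completes σ.
Executing a from Q (initial set {v0}):
  after a @ step 1: ∅  — Q cannot continue

trace-distinct — witness ⟨a⟩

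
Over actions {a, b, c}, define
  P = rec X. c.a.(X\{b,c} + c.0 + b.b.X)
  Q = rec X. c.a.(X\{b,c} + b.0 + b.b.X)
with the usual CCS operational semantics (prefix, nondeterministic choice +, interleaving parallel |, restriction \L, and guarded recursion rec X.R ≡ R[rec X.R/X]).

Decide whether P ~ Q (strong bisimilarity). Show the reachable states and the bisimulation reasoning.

P ≁ Q

P's transition system — 5 states:
  m0 = rec X. c.a.(X\{b,c} + c.0 + b.b.X) ⊢ -c-> m1
  m1 = a.((rec X. c.a.(X\{b,c} + c.0 + b.b.X))\{b,c} + c.0 + b.b.(rec X. c.a.(X\{b,c} + c.0 + b.b.X))) ⊢ -a-> m2
  m2 = (rec X. c.a.(X\{b,c} + c.0 + b.b.X))\{b,c} + c.0 + b.b.(rec X. c.a.(X\{b,c} + c.0 + b.b.X)) ⊢ -b-> m3, -c-> m4
  m3 = b.(rec X. c.a.(X\{b,c} + c.0 + b.b.X)) ⊢ -b-> m0
  m4 = 0 ⊢ (no moves)
Q's transition system — 5 states:
  n0 = rec X. c.a.(X\{b,c} + b.0 + b.b.X) ⊢ -c-> n1
  n1 = a.((rec X. c.a.(X\{b,c} + b.0 + b.b.X))\{b,c} + b.0 + b.b.(rec X. c.a.(X\{b,c} + b.0 + b.b.X))) ⊢ -a-> n2
  n2 = (rec X. c.a.(X\{b,c} + b.0 + b.b.X))\{b,c} + b.0 + b.b.(rec X. c.a.(X\{b,c} + b.0 + b.b.X)) ⊢ -b-> n3, -b-> n4
  n3 = 0 ⊢ (no moves)
  n4 = b.(rec X. c.a.(X\{b,c} + b.0 + b.b.X)) ⊢ -b-> n0
Coarsest stable partition (strong bisimilarity classes):
  B0 = {m0}
  B1 = {m1}
  B2 = {m2}
  B3 = {m3}
  B4 = {m4, n3}
  B5 = {n0}
  B6 = {n1}
  B7 = {n2}
  B8 = {n4}
m0 ∈ B0, n0 ∈ B5 → different blocks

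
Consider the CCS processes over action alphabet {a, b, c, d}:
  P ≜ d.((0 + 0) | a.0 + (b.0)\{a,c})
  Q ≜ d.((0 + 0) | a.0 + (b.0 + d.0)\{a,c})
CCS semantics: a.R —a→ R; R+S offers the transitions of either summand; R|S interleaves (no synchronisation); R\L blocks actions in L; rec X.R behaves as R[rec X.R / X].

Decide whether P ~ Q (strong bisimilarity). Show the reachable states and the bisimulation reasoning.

not bisimilar

Reachable graph of P (4 states):
  s0 = d.((0 + 0) | a.0 + (b.0)\{a,c}) → =d=> s1
  s1 = (0 + 0) | a.0 + (b.0)\{a,c} → =a=> s2, =b=> s3
  s2 = (0 + 0) | 0 → stopped
  s3 = 0\{a,c} → stopped
Reachable graph of Q (4 states):
  t0 = d.((0 + 0) | a.0 + (b.0 + d.0)\{a,c}) → =d=> t1
  t1 = (0 + 0) | a.0 + (b.0 + d.0)\{a,c} → =a=> t2, =b=> t3, =d=> t3
  t2 = (0 + 0) | 0 → stopped
  t3 = 0\{a,c} → stopped
Bisimilarity quotient blocks:
  B0 = {s0}
  B1 = {s1}
  B2 = {s2, s3, t2, t3}
  B3 = {t0}
  B4 = {t1}
s0 ∈ B0, t0 ∈ B3 → different blocks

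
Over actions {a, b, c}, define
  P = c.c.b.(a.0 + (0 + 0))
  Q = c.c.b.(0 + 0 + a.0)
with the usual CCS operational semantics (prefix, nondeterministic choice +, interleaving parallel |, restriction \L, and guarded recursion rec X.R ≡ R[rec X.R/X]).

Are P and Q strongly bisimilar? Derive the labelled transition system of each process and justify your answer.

Reachable graph of P (5 states):
  u0 = c.c.b.(a.0 + (0 + 0)) has moves --c--▸ u1
  u1 = c.b.(a.0 + (0 + 0)) has moves --c--▸ u2
  u2 = b.(a.0 + (0 + 0)) has moves --b--▸ u3
  u3 = a.0 + (0 + 0) has moves --a--▸ u4
  u4 = 0 has moves (no moves)
Reachable graph of Q (5 states):
  v0 = c.c.b.(0 + 0 + a.0) has moves --c--▸ v1
  v1 = c.b.(0 + 0 + a.0) has moves --c--▸ v2
  v2 = b.(0 + 0 + a.0) has moves --b--▸ v3
  v3 = 0 + 0 + a.0 has moves --a--▸ v4
  v4 = 0 has moves (no moves)
Bisimilarity quotient blocks:
  B0 = {u0, v0}
  B1 = {u1, v1}
  B2 = {u2, v2}
  B3 = {u3, v3}
  B4 = {u4, v4}
u0 ∈ B0, v0 ∈ B0 → same block

P ~ Q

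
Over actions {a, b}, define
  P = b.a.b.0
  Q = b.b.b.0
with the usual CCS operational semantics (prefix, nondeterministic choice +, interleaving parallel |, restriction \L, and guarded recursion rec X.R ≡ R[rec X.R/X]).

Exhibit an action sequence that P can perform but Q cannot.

Reachable graph of P (4 states):
  m0 = b.a.b.0 ⊢ -b-> m1
  m1 = a.b.0 ⊢ -a-> m2
  m2 = b.0 ⊢ -b-> m3
  m3 = 0 ⊢ deadlocked
Reachable graph of Q (4 states):
  n0 = b.b.b.0 ⊢ -b-> n1
  n1 = b.b.0 ⊢ -b-> n2
  n2 = b.0 ⊢ -b-> n3
  n3 = 0 ⊢ deadlocked
Run σ = ⟨ba⟩ on P: start {m0}
  after b @ step 1: {m1}
  after a @ step 2: {m2}
  ✓ P
Run σ = ⟨ba⟩ on Q: start {n0}
  after b @ step 1: {n1}
  after a @ step 2: no successor for Q

ba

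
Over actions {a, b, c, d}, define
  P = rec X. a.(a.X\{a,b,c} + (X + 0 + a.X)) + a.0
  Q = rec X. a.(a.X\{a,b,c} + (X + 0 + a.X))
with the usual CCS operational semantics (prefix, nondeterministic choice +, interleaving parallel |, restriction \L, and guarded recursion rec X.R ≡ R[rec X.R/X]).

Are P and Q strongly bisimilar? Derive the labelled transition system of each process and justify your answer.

Reachable graph of P (4 states):
  u0 = rec X. a.(a.X\{a,b,c} + (X + 0 + a.X)) + a.0 | —a→ u1, —a→ u2
  u1 = 0 | deadlocked
  u2 = a.(rec X. a.(a.X\{a,b,c} + (X + 0 + a.X)) + a.0)\{a,b,c} + ((rec X. a.(a.X\{a,b,c} + (X + 0 + a.X)) + a.0) + 0 + a.(rec X. a.(a.X\{a,b,c} + (X + 0 + a.X)) + a.0)) | —a→ u0, —a→ u1, —a→ u2, —a→ u3
  u3 = (rec X. a.(a.X\{a,b,c} + (X + 0 + a.X)) + a.0)\{a,b,c} | deadlocked
Reachable graph of Q (3 states):
  v0 = rec X. a.(a.X\{a,b,c} + (X + 0 + a.X)) | —a→ v1
  v1 = a.(rec X. a.(a.X\{a,b,c} + (X + 0 + a.X)))\{a,b,c} + ((rec X. a.(a.X\{a,b,c} + (X + 0 + a.X))) + 0 + a.(rec X. a.(a.X\{a,b,c} + (X + 0 + a.X)))) | —a→ v0, —a→ v1, —a→ v2
  v2 = (rec X. a.(a.X\{a,b,c} + (X + 0 + a.X)))\{a,b,c} | deadlocked
Partition-refinement fixed point:
  B0 = {u0, u2}
  B1 = {u1, u3, v2}
  B2 = {v0}
  B3 = {v1}
u0 ∈ B0, v0 ∈ B2 → different blocks

NO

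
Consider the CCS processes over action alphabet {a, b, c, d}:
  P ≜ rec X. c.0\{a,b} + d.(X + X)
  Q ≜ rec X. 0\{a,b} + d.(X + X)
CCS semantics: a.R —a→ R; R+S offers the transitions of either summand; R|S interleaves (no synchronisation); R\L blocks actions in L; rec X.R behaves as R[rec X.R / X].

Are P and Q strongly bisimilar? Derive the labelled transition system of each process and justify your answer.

P ≁ Q

P's transition system — 3 states:
  p0 = rec X. c.0\{a,b} + d.(X + X) has moves —c→ p1, —d→ p2
  p1 = 0\{a,b} has moves deadlocked
  p2 = (rec X. c.0\{a,b} + d.(X + X)) + (rec X. c.0\{a,b} + d.(X + X)) has moves —c→ p1, —d→ p2
Q's transition system — 2 states:
  q0 = rec X. 0\{a,b} + d.(X + X) has moves —d→ q1
  q1 = (rec X. 0\{a,b} + d.(X + X)) + (rec X. 0\{a,b} + d.(X + X)) has moves —d→ q1
Coarsest stable partition (strong bisimilarity classes):
  B0 = {p0, p2}
  B1 = {p1}
  B2 = {q0, q1}
p0 ∈ B0, q0 ∈ B2 → different blocks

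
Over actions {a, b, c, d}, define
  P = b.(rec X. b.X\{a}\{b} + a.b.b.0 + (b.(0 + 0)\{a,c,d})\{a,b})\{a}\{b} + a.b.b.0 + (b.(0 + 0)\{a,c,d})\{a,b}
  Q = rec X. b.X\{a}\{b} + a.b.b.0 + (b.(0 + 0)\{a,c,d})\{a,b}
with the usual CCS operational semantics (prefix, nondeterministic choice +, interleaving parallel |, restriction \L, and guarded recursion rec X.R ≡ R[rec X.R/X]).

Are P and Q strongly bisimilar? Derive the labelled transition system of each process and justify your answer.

Reachable graph of P (5 states):
  s0 = b.(rec X. b.X\{a}\{b} + a.b.b.0 + (b.(0 + 0)\{a,c,d})\{a,b})\{a}\{b} + a.b.b.0 + (b.(0 + 0)\{a,c,d})\{a,b} → ··a··> s1, ··b··> s2
  s1 = b.b.0 → ··b··> s3
  s2 = (rec X. b.X\{a}\{b} + a.b.b.0 + (b.(0 + 0)\{a,c,d})\{a,b})\{a}\{b} → stopped
  s3 = b.0 → ··b··> s4
  s4 = 0 → stopped
Reachable graph of Q (5 states):
  t0 = rec X. b.X\{a}\{b} + a.b.b.0 + (b.(0 + 0)\{a,c,d})\{a,b} → ··a··> t1, ··b··> t2
  t1 = b.b.0 → ··b··> t3
  t2 = (rec X. b.X\{a}\{b} + a.b.b.0 + (b.(0 + 0)\{a,c,d})\{a,b})\{a}\{b} → stopped
  t3 = b.0 → ··b··> t4
  t4 = 0 → stopped
Partition-refinement fixed point:
  B0 = {s0, t0}
  B1 = {s1, t1}
  B2 = {s3, t3}
  B3 = {s2, s4, t2, t4}
s0 ∈ B0, t0 ∈ B0 → same block

P ~ Q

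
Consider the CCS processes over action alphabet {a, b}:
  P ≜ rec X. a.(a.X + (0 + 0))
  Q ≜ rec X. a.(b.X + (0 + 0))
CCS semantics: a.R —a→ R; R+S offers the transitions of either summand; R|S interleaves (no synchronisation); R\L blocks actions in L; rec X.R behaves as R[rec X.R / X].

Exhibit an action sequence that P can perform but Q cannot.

aa

LTS(P): 2 reachable states
  u0 = rec X. a.(a.X + (0 + 0)) has moves ··a··> u1
  u1 = a.(rec X. a.(a.X + (0 + 0))) + (0 + 0) has moves ··a··> u0
LTS(Q): 2 reachable states
  v0 = rec X. a.(b.X + (0 + 0)) has moves ··a··> v1
  v1 = b.(rec X. a.(b.X + (0 + 0))) + (0 + 0) has moves ··b··> v0
Trace ⟨aa⟩ through P, begin at {u0}:
  [1] a ⇒ {u1}
  [2] a ⇒ {u0}
  ✓ P
Trace ⟨aa⟩ through Q, begin at {v0}:
  [1] a ⇒ {v1}
  [2] a ⇒ no successor for Q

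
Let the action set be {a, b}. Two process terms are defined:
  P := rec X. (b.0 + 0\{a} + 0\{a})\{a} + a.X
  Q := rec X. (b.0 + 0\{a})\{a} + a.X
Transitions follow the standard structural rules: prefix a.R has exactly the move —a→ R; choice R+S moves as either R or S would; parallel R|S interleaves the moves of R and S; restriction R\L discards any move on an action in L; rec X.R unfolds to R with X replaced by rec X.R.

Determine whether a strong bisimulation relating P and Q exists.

YES

P's transition system — 2 states:
  m0 = rec X. (b.0 + 0\{a} + 0\{a})\{a} + a.X → --a--▸ m0, --b--▸ m1
  m1 = 0\{a} → stopped
Q's transition system — 2 states:
  n0 = rec X. (b.0 + 0\{a})\{a} + a.X → --a--▸ n0, --b--▸ n1
  n1 = 0\{a} → stopped
Bisimilarity quotient blocks:
  B0 = {m0, n0}
  B1 = {m1, n1}
m0 ∈ B0, n0 ∈ B0 → same block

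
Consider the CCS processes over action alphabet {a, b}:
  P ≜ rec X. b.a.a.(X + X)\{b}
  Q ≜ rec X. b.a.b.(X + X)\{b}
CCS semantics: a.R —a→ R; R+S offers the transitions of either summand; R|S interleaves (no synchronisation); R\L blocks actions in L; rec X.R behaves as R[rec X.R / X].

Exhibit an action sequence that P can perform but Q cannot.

LTS(P): 4 reachable states
  u0 = rec X. b.a.a.(X + X)\{b} → --b--▸ u1
  u1 = a.a.((rec X. b.a.a.(X + X)\{b}) + (rec X. b.a.a.(X + X)\{b}))\{b} → --a--▸ u2
  u2 = a.((rec X. b.a.a.(X + X)\{b}) + (rec X. b.a.a.(X + X)\{b}))\{b} → --a--▸ u3
  u3 = ((rec X. b.a.a.(X + X)\{b}) + (rec X. b.a.a.(X + X)\{b}))\{b} → ∅
LTS(Q): 4 reachable states
  v0 = rec X. b.a.b.(X + X)\{b} → --b--▸ v1
  v1 = a.b.((rec X. b.a.b.(X + X)\{b}) + (rec X. b.a.b.(X + X)\{b}))\{b} → --a--▸ v2
  v2 = b.((rec X. b.a.b.(X + X)\{b}) + (rec X. b.a.b.(X + X)\{b}))\{b} → --b--▸ v3
  v3 = ((rec X. b.a.b.(X + X)\{b}) + (rec X. b.a.b.(X + X)\{b}))\{b} → ∅
Run σ = ⟨baa⟩ on P: start {u0}
  after b @ step 1: {u1}
  after a @ step 2: {u2}
  after a @ step 3: {u3}
  ✓ P
Run σ = ⟨baa⟩ on Q: start {v0}
  after b @ step 1: {v1}
  after a @ step 2: {v2}
  after a @ step 3: ∅ (Q stuck)

baa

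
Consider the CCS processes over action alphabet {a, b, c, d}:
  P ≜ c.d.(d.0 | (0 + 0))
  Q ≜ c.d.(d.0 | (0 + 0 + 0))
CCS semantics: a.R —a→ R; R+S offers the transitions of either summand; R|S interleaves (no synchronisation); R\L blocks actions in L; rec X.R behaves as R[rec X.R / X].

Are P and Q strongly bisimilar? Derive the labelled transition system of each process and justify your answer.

YES

P's transition system — 4 states:
  u0 = c.d.(d.0 | (0 + 0)) → --c--▸ u1
  u1 = d.(d.0 | (0 + 0)) → --d--▸ u2
  u2 = d.0 | (0 + 0) → --d--▸ u3
  u3 = 0 | (0 + 0) → ·
Q's transition system — 4 states:
  v0 = c.d.(d.0 | (0 + 0 + 0)) → --c--▸ v1
  v1 = d.(d.0 | (0 + 0 + 0)) → --d--▸ v2
  v2 = d.0 | (0 + 0 + 0) → --d--▸ v3
  v3 = 0 | (0 + 0 + 0) → ·
Partition-refinement fixed point:
  B0 = {u0, v0}
  B1 = {u1, v1}
  B2 = {u2, v2}
  B3 = {u3, v3}
u0 ∈ B0, v0 ∈ B0 → same block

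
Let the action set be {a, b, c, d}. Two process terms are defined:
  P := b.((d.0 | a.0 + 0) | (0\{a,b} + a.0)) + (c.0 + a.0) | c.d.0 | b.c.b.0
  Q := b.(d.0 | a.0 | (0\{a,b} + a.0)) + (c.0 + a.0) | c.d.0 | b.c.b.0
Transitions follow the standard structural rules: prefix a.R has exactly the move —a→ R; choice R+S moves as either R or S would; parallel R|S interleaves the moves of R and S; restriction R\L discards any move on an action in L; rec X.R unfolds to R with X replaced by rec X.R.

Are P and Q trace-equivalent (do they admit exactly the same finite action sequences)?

Reachable graph of P (31 states):
  s0 = b.((d.0 | a.0 + 0) | (0\{a,b} + a.0)) + (c.0 + a.0) | c.d.0 | b.c.b.0 ⊢ --a--▸ s1, --b--▸ s2, --b--▸ s3, --c--▸ s1, --c--▸ s4
  s1 = 0 | c.d.0 | b.c.b.0 ⊢ --b--▸ s5, --c--▸ s6
  s2 = (c.0 + a.0) | c.d.0 | c.b.0 ⊢ --a--▸ s5, --c--▸ s5, --c--▸ s7, --c--▸ s8
  s3 = (d.0 | a.0 + 0) | (0\{a,b} + a.0) ⊢ --a--▸ s10, --a--▸ s9, --d--▸ s11
  s4 = (c.0 + a.0) | d.0 | b.c.b.0 ⊢ --a--▸ s6, --b--▸ s8, --c--▸ s6, --d--▸ s12
  s5 = 0 | c.d.0 | c.b.0 ⊢ --c--▸ s13, --c--▸ s14
  s6 = 0 | d.0 | b.c.b.0 ⊢ --b--▸ s14, --d--▸ s15
  s7 = (c.0 + a.0) | c.d.0 | b.0 ⊢ --a--▸ s13, --b--▸ s16, --c--▸ s13, --c--▸ s17
  s8 = (c.0 + a.0) | d.0 | c.b.0 ⊢ --a--▸ s14, --c--▸ s14, --c--▸ s17, --d--▸ s18
  s9 = (d.0 | a.0 + 0) | 0 ⊢ --a--▸ s19, --d--▸ s20
  s10 = d.0 | 0 | (0\{a,b} + a.0) ⊢ --a--▸ s19, --d--▸ s21
  s11 = 0 | a.0 | (0\{a,b} + a.0) ⊢ --a--▸ s20, --a--▸ s21
  s12 = (c.0 + a.0) | 0 | b.c.b.0 ⊢ --a--▸ s15, --b--▸ s18, --c--▸ s15
  s13 = 0 | c.d.0 | b.0 ⊢ --b--▸ s22, --c--▸ s23
  s14 = 0 | d.0 | c.b.0 ⊢ --c--▸ s23, --d--▸ s24
  s15 = 0 | 0 | b.c.b.0 ⊢ --b--▸ s24
  s16 = (c.0 + a.0) | c.d.0 | 0 ⊢ --a--▸ s22, --c--▸ s22, --c--▸ s25
  s17 = (c.0 + a.0) | d.0 | b.0 ⊢ --a--▸ s23, --b--▸ s25, --c--▸ s23, --d--▸ s26
  s18 = (c.0 + a.0) | 0 | c.b.0 ⊢ --a--▸ s24, --c--▸ s24, --c--▸ s26
  s19 = d.0 | 0 | 0 ⊢ --d--▸ s27
  s20 = 0 | a.0 | 0 ⊢ --a--▸ s27
  s21 = 0 | 0 | (0\{a,b} + a.0) ⊢ --a--▸ s27
  s22 = 0 | c.d.0 | 0 ⊢ --c--▸ s28
  s23 = 0 | d.0 | b.0 ⊢ --b--▸ s28, --d--▸ s29
  s24 = 0 | 0 | c.b.0 ⊢ --c--▸ s29
  s25 = (c.0 + a.0) | d.0 | 0 ⊢ --a--▸ s28, --c--▸ s28, --d--▸ s30
  s26 = (c.0 + a.0) | 0 | b.0 ⊢ --a--▸ s29, --b--▸ s30, --c--▸ s29
  s27 = 0 | 0 | 0 ⊢ ·
  s28 = 0 | d.0 | 0 ⊢ --d--▸ s27
  s29 = 0 | 0 | b.0 ⊢ --b--▸ s27
  s30 = (c.0 + a.0) | 0 | 0 ⊢ --a--▸ s27, --c--▸ s27
Reachable graph of Q (31 states):
  t0 = b.(d.0 | a.0 | (0\{a,b} + a.0)) + (c.0 + a.0) | c.d.0 | b.c.b.0 ⊢ --a--▸ t1, --b--▸ t2, --b--▸ t3, --c--▸ t1, --c--▸ t4
  t1 = 0 | c.d.0 | b.c.b.0 ⊢ --b--▸ t5, --c--▸ t6
  t2 = (c.0 + a.0) | c.d.0 | c.b.0 ⊢ --a--▸ t5, --c--▸ t5, --c--▸ t7, --c--▸ t8
  t3 = d.0 | a.0 | (0\{a,b} + a.0) ⊢ --a--▸ t10, --a--▸ t9, --d--▸ t11
  t4 = (c.0 + a.0) | d.0 | b.c.b.0 ⊢ --a--▸ t6, --b--▸ t8, --c--▸ t6, --d--▸ t12
  t5 = 0 | c.d.0 | c.b.0 ⊢ --c--▸ t13, --c--▸ t14
  t6 = 0 | d.0 | b.c.b.0 ⊢ --b--▸ t14, --d--▸ t15
  t7 = (c.0 + a.0) | c.d.0 | b.0 ⊢ --a--▸ t13, --b--▸ t16, --c--▸ t13, --c--▸ t17
  t8 = (c.0 + a.0) | d.0 | c.b.0 ⊢ --a--▸ t14, --c--▸ t14, --c--▸ t17, --d--▸ t18
  t9 = d.0 | 0 | (0\{a,b} + a.0) ⊢ --a--▸ t19, --d--▸ t20
  t10 = d.0 | a.0 | 0 ⊢ --a--▸ t19, --d--▸ t21
  t11 = 0 | a.0 | (0\{a,b} + a.0) ⊢ --a--▸ t20, --a--▸ t21
  t12 = (c.0 + a.0) | 0 | b.c.b.0 ⊢ --a--▸ t15, --b--▸ t18, --c--▸ t15
  t13 = 0 | c.d.0 | b.0 ⊢ --b--▸ t22, --c--▸ t23
  t14 = 0 | d.0 | c.b.0 ⊢ --c--▸ t23, --d--▸ t24
  t15 = 0 | 0 | b.c.b.0 ⊢ --b--▸ t24
  t16 = (c.0 + a.0) | c.d.0 | 0 ⊢ --a--▸ t22, --c--▸ t22, --c--▸ t25
  t17 = (c.0 + a.0) | d.0 | b.0 ⊢ --a--▸ t23, --b--▸ t25, --c--▸ t23, --d--▸ t26
  t18 = (c.0 + a.0) | 0 | c.b.0 ⊢ --a--▸ t24, --c--▸ t24, --c--▸ t26
  t19 = d.0 | 0 | 0 ⊢ --d--▸ t27
  t20 = 0 | 0 | (0\{a,b} + a.0) ⊢ --a--▸ t27
  t21 = 0 | a.0 | 0 ⊢ --a--▸ t27
  t22 = 0 | c.d.0 | 0 ⊢ --c--▸ t28
  t23 = 0 | d.0 | b.0 ⊢ --b--▸ t28, --d--▸ t29
  t24 = 0 | 0 | c.b.0 ⊢ --c--▸ t29
  t25 = (c.0 + a.0) | d.0 | 0 ⊢ --a--▸ t28, --c--▸ t28, --d--▸ t30
  t26 = (c.0 + a.0) | 0 | b.0 ⊢ --a--▸ t29, --b--▸ t30, --c--▸ t29
  t27 = 0 | 0 | 0 ⊢ ·
  t28 = 0 | d.0 | 0 ⊢ --d--▸ t27
  t29 = 0 | 0 | b.0 ⊢ --b--▸ t27
  t30 = (c.0 + a.0) | 0 | 0 ⊢ --a--▸ t27, --c--▸ t27
Coarsest stable partition (strong bisimilarity classes):
  B0 = {s0, t0}
  B1 = {s4, t4}
  B2 = {s8, t8}
  B3 = {s14, t14}
  B4 = {s23, t23}
  B5 = {s19, s28, t19, t28}
  B6 = {s27, t27}
  B7 = {s29, t29}
  B8 = {s24, t24}
  B9 = {s18, t18}
  B10 = {s26, t26}
  B11 = {s30, t30}
  B12 = {s17, t17}
  B13 = {s25, t25}
  B14 = {s12, t12}
  B15 = {s15, t15}
  B16 = {s6, t6}
  B17 = {s1, t1}
  B18 = {s5, t5}
  B19 = {s13, t13}
  B20 = {s22, t22}
  B21 = {s2, t2}
  B22 = {s7, t7}
  B23 = {s16, t16}
  B24 = {s3, t3}
  B25 = {s10, s9, t10, t9}
  B26 = {s20, s21, t20, t21}
  B27 = {s11, t11}
s0 ∈ B0, t0 ∈ B0 → same block
Bisimilar ⇒ trace-equivalent.

traces(P) = traces(Q)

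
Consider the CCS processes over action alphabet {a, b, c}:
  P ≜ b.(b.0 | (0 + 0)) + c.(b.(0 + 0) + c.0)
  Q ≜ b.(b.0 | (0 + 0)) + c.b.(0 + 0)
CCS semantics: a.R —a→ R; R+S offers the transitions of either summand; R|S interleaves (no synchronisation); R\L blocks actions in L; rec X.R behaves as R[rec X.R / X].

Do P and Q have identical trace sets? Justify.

P's transition system — 6 states:
  u0 = b.(b.0 | (0 + 0)) + c.(b.(0 + 0) + c.0) has moves --b--▸ u1, --c--▸ u2
  u1 = b.0 | (0 + 0) has moves --b--▸ u3
  u2 = b.(0 + 0) + c.0 has moves --b--▸ u4, --c--▸ u5
  u3 = 0 | (0 + 0) has moves (no moves)
  u4 = 0 + 0 has moves (no moves)
  u5 = 0 has moves (no moves)
Q's transition system — 5 states:
  v0 = b.(b.0 | (0 + 0)) + c.b.(0 + 0) has moves --b--▸ v1, --c--▸ v2
  v1 = b.0 | (0 + 0) has moves --b--▸ v3
  v2 = b.(0 + 0) has moves --b--▸ v4
  v3 = 0 | (0 + 0) has moves (no moves)
  v4 = 0 + 0 has moves (no moves)
Executing cc from P (initial set {u0}):
  [1] c ⇒ {u2}
  [2] c ⇒ {u5}
  ✓ P
Executing cc from Q (initial set {v0}):
  [1] c ⇒ {v2}
  [2] c ⇒ ∅  — Q cannot continue

traces(P) ≠ traces(Q) — witness ⟨cc⟩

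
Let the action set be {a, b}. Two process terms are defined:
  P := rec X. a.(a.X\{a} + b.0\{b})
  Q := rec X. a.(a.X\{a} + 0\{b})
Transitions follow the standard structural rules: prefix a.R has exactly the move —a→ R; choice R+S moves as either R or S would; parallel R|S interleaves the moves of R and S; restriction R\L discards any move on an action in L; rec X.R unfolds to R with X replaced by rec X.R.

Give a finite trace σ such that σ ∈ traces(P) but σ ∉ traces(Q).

LTS(P): 4 reachable states
  p0 = rec X. a.(a.X\{a} + b.0\{b}) has moves =a=> p1
  p1 = a.(rec X. a.(a.X\{a} + b.0\{b}))\{a} + b.0\{b} has moves =a=> p2, =b=> p3
  p2 = (rec X. a.(a.X\{a} + b.0\{b}))\{a} has moves stopped
  p3 = 0\{b} has moves stopped
LTS(Q): 3 reachable states
  q0 = rec X. a.(a.X\{a} + 0\{b}) has moves =a=> q1
  q1 = a.(rec X. a.(a.X\{a} + 0\{b}))\{a} + 0\{b} has moves =a=> q2
  q2 = (rec X. a.(a.X\{a} + 0\{b}))\{a} has moves stopped
Executing ab from P (initial set {p0}):
  [1] a ⇒ {p1}
  [2] b ⇒ {p3}
  P completes σ.
Executing ab from Q (initial set {q0}):
  [1] a ⇒ {q1}
  [2] b ⇒ ∅ (Q stuck)

ab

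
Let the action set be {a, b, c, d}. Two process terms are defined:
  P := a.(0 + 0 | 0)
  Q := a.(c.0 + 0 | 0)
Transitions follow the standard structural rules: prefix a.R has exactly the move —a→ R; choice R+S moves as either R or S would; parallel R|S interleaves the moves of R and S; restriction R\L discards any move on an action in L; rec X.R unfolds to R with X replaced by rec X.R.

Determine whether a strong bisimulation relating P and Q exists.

P's transition system — 2 states:
  s0 = a.(0 + 0 | 0) :: =a=> s1
  s1 = 0 + 0 | 0 :: ·
Q's transition system — 3 states:
  t0 = a.(c.0 + 0 | 0) :: =a=> t1
  t1 = c.0 + 0 | 0 :: =c=> t2
  t2 = 0 :: ·
Bisimilarity quotient blocks:
  B0 = {s0}
  B1 = {s1, t2}
  B2 = {t0}
  B3 = {t1}
s0 ∈ B0, t0 ∈ B2 → different blocks

P ≁ Q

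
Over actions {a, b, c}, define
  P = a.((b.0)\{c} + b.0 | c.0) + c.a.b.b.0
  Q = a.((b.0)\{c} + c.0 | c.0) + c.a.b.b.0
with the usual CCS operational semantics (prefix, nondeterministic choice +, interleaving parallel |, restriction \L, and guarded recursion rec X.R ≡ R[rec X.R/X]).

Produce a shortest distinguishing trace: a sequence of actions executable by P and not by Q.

abc

Reachable graph of P (10 states):
  s0 = a.((b.0)\{c} + b.0 | c.0) + c.a.b.b.0 has moves ··a··> s1, ··c··> s2
  s1 = (b.0)\{c} + b.0 | c.0 has moves ··b··> s3, ··b··> s4, ··c··> s5
  s2 = a.b.b.0 has moves ··a··> s6
  s3 = 0 | c.0 has moves ··c··> s7
  s4 = 0\{c} has moves stopped
  s5 = b.0 | 0 has moves ··b··> s7
  s6 = b.b.0 has moves ··b··> s8
  s7 = 0 | 0 has moves stopped
  s8 = b.0 has moves ··b··> s9
  s9 = 0 has moves stopped
Reachable graph of Q (10 states):
  t0 = a.((b.0)\{c} + c.0 | c.0) + c.a.b.b.0 has moves ··a··> t1, ··c··> t2
  t1 = (b.0)\{c} + c.0 | c.0 has moves ··b··> t3, ··c··> t4, ··c··> t5
  t2 = a.b.b.0 has moves ··a··> t6
  t3 = 0\{c} has moves stopped
  t4 = 0 | c.0 has moves ··c··> t7
  t5 = c.0 | 0 has moves ··c··> t7
  t6 = b.b.0 has moves ··b··> t8
  t7 = 0 | 0 has moves stopped
  t8 = b.0 has moves ··b··> t9
  t9 = 0 has moves stopped
Trace ⟨abc⟩ through P, begin at {s0}:
  after a @ step 1: {s1}
  after b @ step 2: {s3, s4}
  after c @ step 3: {s7}
  ✓ P
Trace ⟨abc⟩ through Q, begin at {t0}:
  after a @ step 1: {t1}
  after b @ step 2: {t3}
  after c @ step 3: no successor for Q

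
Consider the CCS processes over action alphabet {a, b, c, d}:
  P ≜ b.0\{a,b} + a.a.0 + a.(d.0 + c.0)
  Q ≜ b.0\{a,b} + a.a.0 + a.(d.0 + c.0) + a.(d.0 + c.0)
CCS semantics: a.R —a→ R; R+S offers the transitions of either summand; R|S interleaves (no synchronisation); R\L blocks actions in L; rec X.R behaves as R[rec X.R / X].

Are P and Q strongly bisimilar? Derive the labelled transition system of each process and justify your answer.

bisimilar

Reachable graph of P (5 states):
  s0 = b.0\{a,b} + a.a.0 + a.(d.0 + c.0) has moves ··a··> s1, ··a··> s2, ··b··> s3
  s1 = a.0 has moves ··a··> s4
  s2 = d.0 + c.0 has moves ··c··> s4, ··d··> s4
  s3 = 0\{a,b} has moves (no moves)
  s4 = 0 has moves (no moves)
Reachable graph of Q (5 states):
  t0 = b.0\{a,b} + a.a.0 + a.(d.0 + c.0) + a.(d.0 + c.0) has moves ··a··> t1, ··a··> t2, ··b··> t3
  t1 = a.0 has moves ··a··> t4
  t2 = d.0 + c.0 has moves ··c··> t4, ··d··> t4
  t3 = 0\{a,b} has moves (no moves)
  t4 = 0 has moves (no moves)
Coarsest stable partition (strong bisimilarity classes):
  B0 = {s0, t0}
  B1 = {s2, t2}
  B2 = {s3, s4, t3, t4}
  B3 = {s1, t1}
s0 ∈ B0, t0 ∈ B0 → same block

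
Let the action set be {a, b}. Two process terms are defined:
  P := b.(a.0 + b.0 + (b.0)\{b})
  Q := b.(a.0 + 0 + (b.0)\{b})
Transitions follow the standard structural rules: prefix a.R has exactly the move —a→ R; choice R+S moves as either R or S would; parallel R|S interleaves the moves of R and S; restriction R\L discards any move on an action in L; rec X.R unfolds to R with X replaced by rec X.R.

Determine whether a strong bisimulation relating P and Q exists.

NO

P's transition system — 3 states:
  p0 = b.(a.0 + b.0 + (b.0)\{b}) ⊢ —b→ p1
  p1 = a.0 + b.0 + (b.0)\{b} ⊢ —a→ p2, —b→ p2
  p2 = 0 ⊢ ·
Q's transition system — 3 states:
  q0 = b.(a.0 + 0 + (b.0)\{b}) ⊢ —b→ q1
  q1 = a.0 + 0 + (b.0)\{b} ⊢ —a→ q2
  q2 = 0 ⊢ ·
Bisimilarity quotient blocks:
  B0 = {p0}
  B1 = {p1}
  B2 = {p2, q2}
  B3 = {q0}
  B4 = {q1}
p0 ∈ B0, q0 ∈ B3 → different blocks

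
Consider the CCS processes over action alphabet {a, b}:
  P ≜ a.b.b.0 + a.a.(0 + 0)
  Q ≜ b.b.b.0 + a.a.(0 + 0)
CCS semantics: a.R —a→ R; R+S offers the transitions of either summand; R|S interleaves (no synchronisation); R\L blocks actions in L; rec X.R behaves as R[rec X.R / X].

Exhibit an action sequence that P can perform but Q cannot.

ab

P's transition system — 6 states:
  p0 = a.b.b.0 + a.a.(0 + 0) has moves —a→ p1, —a→ p2
  p1 = a.(0 + 0) has moves —a→ p3
  p2 = b.b.0 has moves —b→ p4
  p3 = 0 + 0 has moves (no moves)
  p4 = b.0 has moves —b→ p5
  p5 = 0 has moves (no moves)
Q's transition system — 6 states:
  q0 = b.b.b.0 + a.a.(0 + 0) has moves —a→ q1, —b→ q2
  q1 = a.(0 + 0) has moves —a→ q3
  q2 = b.b.0 has moves —b→ q4
  q3 = 0 + 0 has moves (no moves)
  q4 = b.0 has moves —b→ q5
  q5 = 0 has moves (no moves)
Trace ⟨ab⟩ through P, begin at {p0}:
  step 1 (a): {p1, p2}
  step 2 (b): {p4}
  ✓ P
Trace ⟨ab⟩ through Q, begin at {q0}:
  step 1 (a): {q1}
  step 2 (b): ∅  — Q cannot continue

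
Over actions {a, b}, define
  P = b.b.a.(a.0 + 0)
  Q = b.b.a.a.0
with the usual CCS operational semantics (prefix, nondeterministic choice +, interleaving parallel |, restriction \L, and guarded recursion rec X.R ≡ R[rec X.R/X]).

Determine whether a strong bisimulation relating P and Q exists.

Reachable graph of P (5 states):
  p0 = b.b.a.(a.0 + 0) | =b=> p1
  p1 = b.a.(a.0 + 0) | =b=> p2
  p2 = a.(a.0 + 0) | =a=> p3
  p3 = a.0 + 0 | =a=> p4
  p4 = 0 | stopped
Reachable graph of Q (5 states):
  q0 = b.b.a.a.0 | =b=> q1
  q1 = b.a.a.0 | =b=> q2
  q2 = a.a.0 | =a=> q3
  q3 = a.0 | =a=> q4
  q4 = 0 | stopped
Bisimilarity quotient blocks:
  B0 = {p0, q0}
  B1 = {p1, q1}
  B2 = {p2, q2}
  B3 = {p3, q3}
  B4 = {p4, q4}
p0 ∈ B0, q0 ∈ B0 → same block

YES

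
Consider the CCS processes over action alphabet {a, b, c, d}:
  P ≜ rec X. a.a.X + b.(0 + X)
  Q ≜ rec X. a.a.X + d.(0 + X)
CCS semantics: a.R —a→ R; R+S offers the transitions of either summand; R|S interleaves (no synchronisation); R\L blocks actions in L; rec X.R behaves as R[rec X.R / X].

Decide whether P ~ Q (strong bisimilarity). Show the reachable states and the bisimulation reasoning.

P ≁ Q

P's transition system — 3 states:
  m0 = rec X. a.a.X + b.(0 + X) → -a-> m1, -b-> m2
  m1 = a.(rec X. a.a.X + b.(0 + X)) → -a-> m0
  m2 = 0 + (rec X. a.a.X + b.(0 + X)) → -a-> m1, -b-> m2
Q's transition system — 3 states:
  n0 = rec X. a.a.X + d.(0 + X) → -a-> n1, -d-> n2
  n1 = a.(rec X. a.a.X + d.(0 + X)) → -a-> n0
  n2 = 0 + (rec X. a.a.X + d.(0 + X)) → -a-> n1, -d-> n2
Bisimilarity quotient blocks:
  B0 = {m0, m2}
  B1 = {m1}
  B2 = {n0, n2}
  B3 = {n1}
m0 ∈ B0, n0 ∈ B2 → different blocks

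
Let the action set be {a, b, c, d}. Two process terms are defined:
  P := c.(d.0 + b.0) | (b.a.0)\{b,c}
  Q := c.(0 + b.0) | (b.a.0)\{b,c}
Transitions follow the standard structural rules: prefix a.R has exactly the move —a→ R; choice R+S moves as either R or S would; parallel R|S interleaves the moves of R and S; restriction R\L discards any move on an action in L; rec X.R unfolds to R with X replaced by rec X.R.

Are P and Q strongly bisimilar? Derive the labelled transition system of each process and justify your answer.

NO

LTS(P): 3 reachable states
  m0 = c.(d.0 + b.0) | (b.a.0)\{b,c} → —c→ m1
  m1 = (d.0 + b.0) | (b.a.0)\{b,c} → —b→ m2, —d→ m2
  m2 = 0 | (b.a.0)\{b,c} → ∅
LTS(Q): 3 reachable states
  n0 = c.(0 + b.0) | (b.a.0)\{b,c} → —c→ n1
  n1 = (0 + b.0) | (b.a.0)\{b,c} → —b→ n2
  n2 = 0 | (b.a.0)\{b,c} → ∅
Partition-refinement fixed point:
  B0 = {m0}
  B1 = {m1}
  B2 = {m2, n2}
  B3 = {n0}
  B4 = {n1}
m0 ∈ B0, n0 ∈ B3 → different blocks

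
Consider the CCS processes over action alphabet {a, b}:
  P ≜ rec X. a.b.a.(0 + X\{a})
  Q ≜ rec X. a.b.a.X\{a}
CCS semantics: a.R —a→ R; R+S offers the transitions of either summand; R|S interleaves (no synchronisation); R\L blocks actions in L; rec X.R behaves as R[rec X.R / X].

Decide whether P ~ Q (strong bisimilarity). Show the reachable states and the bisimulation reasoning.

P ~ Q

P's transition system — 4 states:
  u0 = rec X. a.b.a.(0 + X\{a}) → ··a··> u1
  u1 = b.a.(0 + (rec X. a.b.a.(0 + X\{a}))\{a}) → ··b··> u2
  u2 = a.(0 + (rec X. a.b.a.(0 + X\{a}))\{a}) → ··a··> u3
  u3 = 0 + (rec X. a.b.a.(0 + X\{a}))\{a} → stopped
Q's transition system — 4 states:
  v0 = rec X. a.b.a.X\{a} → ··a··> v1
  v1 = b.a.(rec X. a.b.a.X\{a})\{a} → ··b··> v2
  v2 = a.(rec X. a.b.a.X\{a})\{a} → ··a··> v3
  v3 = (rec X. a.b.a.X\{a})\{a} → stopped
Bisimilarity quotient blocks:
  B0 = {u0, v0}
  B1 = {u1, v1}
  B2 = {u2, v2}
  B3 = {u3, v3}
u0 ∈ B0, v0 ∈ B0 → same block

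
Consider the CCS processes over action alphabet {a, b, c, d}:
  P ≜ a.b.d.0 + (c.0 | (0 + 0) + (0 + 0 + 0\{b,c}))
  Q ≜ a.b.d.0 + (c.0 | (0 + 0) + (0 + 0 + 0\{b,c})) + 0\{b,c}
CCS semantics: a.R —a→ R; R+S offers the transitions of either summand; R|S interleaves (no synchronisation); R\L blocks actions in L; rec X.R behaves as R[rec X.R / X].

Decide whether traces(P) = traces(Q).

YES

Reachable graph of P (5 states):
  u0 = a.b.d.0 + (c.0 | (0 + 0) + (0 + 0 + 0\{b,c})) | ··a··> u1, ··c··> u2
  u1 = b.d.0 | ··b··> u3
  u2 = 0 | (0 + 0) | deadlocked
  u3 = d.0 | ··d··> u4
  u4 = 0 | deadlocked
Reachable graph of Q (5 states):
  v0 = a.b.d.0 + (c.0 | (0 + 0) + (0 + 0 + 0\{b,c})) + 0\{b,c} | ··a··> v1, ··c··> v2
  v1 = b.d.0 | ··b··> v3
  v2 = 0 | (0 + 0) | deadlocked
  v3 = d.0 | ··d··> v4
  v4 = 0 | deadlocked
Partition-refinement fixed point:
  B0 = {u0, v0}
  B1 = {u1, v1}
  B2 = {u3, v3}
  B3 = {u2, u4, v2, v4}
u0 ∈ B0, v0 ∈ B0 → same block
Bisimilar ⇒ trace-equivalent.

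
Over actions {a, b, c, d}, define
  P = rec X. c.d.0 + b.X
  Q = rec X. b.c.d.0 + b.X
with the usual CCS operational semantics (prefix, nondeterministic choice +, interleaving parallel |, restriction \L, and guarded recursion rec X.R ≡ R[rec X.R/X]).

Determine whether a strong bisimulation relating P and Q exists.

not bisimilar

P's transition system — 3 states:
  u0 = rec X. c.d.0 + b.X :: —b→ u0, —c→ u1
  u1 = d.0 :: —d→ u2
  u2 = 0 :: (no moves)
Q's transition system — 4 states:
  v0 = rec X. b.c.d.0 + b.X :: —b→ v0, —b→ v1
  v1 = c.d.0 :: —c→ v2
  v2 = d.0 :: —d→ v3
  v3 = 0 :: (no moves)
Partition-refinement fixed point:
  B0 = {u0}
  B1 = {u1, v2}
  B2 = {u2, v3}
  B3 = {v0}
  B4 = {v1}
u0 ∈ B0, v0 ∈ B3 → different blocks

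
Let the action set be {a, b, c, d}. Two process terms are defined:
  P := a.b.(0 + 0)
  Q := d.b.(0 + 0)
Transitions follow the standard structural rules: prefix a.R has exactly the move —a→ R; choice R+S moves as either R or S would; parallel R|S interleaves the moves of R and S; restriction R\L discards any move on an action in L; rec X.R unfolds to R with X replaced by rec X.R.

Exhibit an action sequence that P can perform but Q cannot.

LTS(P): 3 reachable states
  m0 = a.b.(0 + 0) ⊢ -a-> m1
  m1 = b.(0 + 0) ⊢ -b-> m2
  m2 = 0 + 0 ⊢ (no moves)
LTS(Q): 3 reachable states
  n0 = d.b.(0 + 0) ⊢ -d-> n1
  n1 = b.(0 + 0) ⊢ -b-> n2
  n2 = 0 + 0 ⊢ (no moves)
Run σ = ⟨a⟩ on P: start {m0}
  [1] a ⇒ {m1}
  P completes σ.
Run σ = ⟨a⟩ on Q: start {n0}
  [1] a ⇒ ∅ (Q stuck)

a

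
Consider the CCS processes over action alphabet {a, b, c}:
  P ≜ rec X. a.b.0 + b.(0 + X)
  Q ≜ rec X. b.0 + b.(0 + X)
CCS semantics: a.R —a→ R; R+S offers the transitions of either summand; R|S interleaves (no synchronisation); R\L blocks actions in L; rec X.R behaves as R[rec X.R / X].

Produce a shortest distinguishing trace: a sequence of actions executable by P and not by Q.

a

Reachable graph of P (4 states):
  s0 = rec X. a.b.0 + b.(0 + X) ⊢ -a-> s1, -b-> s2
  s1 = b.0 ⊢ -b-> s3
  s2 = 0 + (rec X. a.b.0 + b.(0 + X)) ⊢ -a-> s1, -b-> s2
  s3 = 0 ⊢ (no moves)
Reachable graph of Q (3 states):
  t0 = rec X. b.0 + b.(0 + X) ⊢ -b-> t1, -b-> t2
  t1 = 0 ⊢ (no moves)
  t2 = 0 + (rec X. b.0 + b.(0 + X)) ⊢ -b-> t1, -b-> t2
Run σ = ⟨a⟩ on P: start {s0}
  [1] a ⇒ {s1}
  P completes σ.
Run σ = ⟨a⟩ on Q: start {t0}
  [1] a ⇒ no successor for Q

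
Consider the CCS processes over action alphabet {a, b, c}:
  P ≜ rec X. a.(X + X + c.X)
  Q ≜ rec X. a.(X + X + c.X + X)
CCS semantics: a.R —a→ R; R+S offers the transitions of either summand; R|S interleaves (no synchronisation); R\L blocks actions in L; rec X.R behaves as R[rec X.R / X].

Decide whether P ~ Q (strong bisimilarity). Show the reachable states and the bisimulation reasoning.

bisimilar

LTS(P): 2 reachable states
  s0 = rec X. a.(X + X + c.X) ⊢ —a→ s1
  s1 = (rec X. a.(X + X + c.X)) + (rec X. a.(X + X + c.X)) + c.(rec X. a.(X + X + c.X)) ⊢ —a→ s1, —c→ s0
LTS(Q): 2 reachable states
  t0 = rec X. a.(X + X + c.X + X) ⊢ —a→ t1
  t1 = (rec X. a.(X + X + c.X + X)) + (rec X. a.(X + X + c.X + X)) + c.(rec X. a.(X + X + c.X + X)) + (rec X. a.(X + X + c.X + X)) ⊢ —a→ t1, —c→ t0
Partition-refinement fixed point:
  B0 = {s0, t0}
  B1 = {s1, t1}
s0 ∈ B0, t0 ∈ B0 → same block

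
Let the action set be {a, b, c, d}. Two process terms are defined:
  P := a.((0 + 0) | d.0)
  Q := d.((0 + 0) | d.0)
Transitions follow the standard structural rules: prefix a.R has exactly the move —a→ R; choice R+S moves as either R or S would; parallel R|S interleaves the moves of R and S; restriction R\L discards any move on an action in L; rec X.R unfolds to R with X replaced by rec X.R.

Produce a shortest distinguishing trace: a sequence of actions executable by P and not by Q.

Reachable graph of P (3 states):
  p0 = a.((0 + 0) | d.0) → --a--▸ p1
  p1 = (0 + 0) | d.0 → --d--▸ p2
  p2 = (0 + 0) | 0 → ·
Reachable graph of Q (3 states):
  q0 = d.((0 + 0) | d.0) → --d--▸ q1
  q1 = (0 + 0) | d.0 → --d--▸ q2
  q2 = (0 + 0) | 0 → ·
Run σ = ⟨a⟩ on P: start {p0}
  after a @ step 1: {p1}
  ✓ P
Run σ = ⟨a⟩ on Q: start {q0}
  after a @ step 1: ∅ (Q stuck)

a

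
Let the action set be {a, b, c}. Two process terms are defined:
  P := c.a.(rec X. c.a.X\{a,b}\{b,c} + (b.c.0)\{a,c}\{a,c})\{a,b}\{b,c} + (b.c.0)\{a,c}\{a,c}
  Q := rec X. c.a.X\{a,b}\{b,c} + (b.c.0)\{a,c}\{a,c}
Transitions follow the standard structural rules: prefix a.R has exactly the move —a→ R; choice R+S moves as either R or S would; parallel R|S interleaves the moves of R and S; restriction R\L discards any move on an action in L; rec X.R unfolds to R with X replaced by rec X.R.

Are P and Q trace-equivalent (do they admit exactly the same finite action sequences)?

LTS(P): 4 reachable states
  p0 = c.a.(rec X. c.a.X\{a,b}\{b,c} + (b.c.0)\{a,c}\{a,c})\{a,b}\{b,c} + (b.c.0)\{a,c}\{a,c} :: -b-> p1, -c-> p2
  p1 = (c.0)\{a,c}\{a,c} :: ·
  p2 = a.(rec X. c.a.X\{a,b}\{b,c} + (b.c.0)\{a,c}\{a,c})\{a,b}\{b,c} :: -a-> p3
  p3 = (rec X. c.a.X\{a,b}\{b,c} + (b.c.0)\{a,c}\{a,c})\{a,b}\{b,c} :: ·
LTS(Q): 4 reachable states
  q0 = rec X. c.a.X\{a,b}\{b,c} + (b.c.0)\{a,c}\{a,c} :: -b-> q1, -c-> q2
  q1 = (c.0)\{a,c}\{a,c} :: ·
  q2 = a.(rec X. c.a.X\{a,b}\{b,c} + (b.c.0)\{a,c}\{a,c})\{a,b}\{b,c} :: -a-> q3
  q3 = (rec X. c.a.X\{a,b}\{b,c} + (b.c.0)\{a,c}\{a,c})\{a,b}\{b,c} :: ·
Bisimilarity quotient blocks:
  B0 = {p0, q0}
  B1 = {p1, p3, q1, q3}
  B2 = {p2, q2}
p0 ∈ B0, q0 ∈ B0 → same block
Bisimilar ⇒ trace-equivalent.

trace-equivalent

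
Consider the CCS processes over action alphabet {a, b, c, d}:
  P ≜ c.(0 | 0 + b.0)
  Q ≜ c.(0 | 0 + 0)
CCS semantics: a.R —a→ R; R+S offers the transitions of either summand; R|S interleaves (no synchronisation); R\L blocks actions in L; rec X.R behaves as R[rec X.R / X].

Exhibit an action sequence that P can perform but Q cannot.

cb

Reachable graph of P (3 states):
  m0 = c.(0 | 0 + b.0) ⊢ —c→ m1
  m1 = 0 | 0 + b.0 ⊢ —b→ m2
  m2 = 0 ⊢ ∅
Reachable graph of Q (2 states):
  n0 = c.(0 | 0 + 0) ⊢ —c→ n1
  n1 = 0 | 0 + 0 ⊢ ∅
Run σ = ⟨cb⟩ on P: start {m0}
  after c @ step 1: {m1}
  after b @ step 2: {m2}
  ✓ P
Run σ = ⟨cb⟩ on Q: start {n0}
  after c @ step 1: {n1}
  after b @ step 2: no successor for Q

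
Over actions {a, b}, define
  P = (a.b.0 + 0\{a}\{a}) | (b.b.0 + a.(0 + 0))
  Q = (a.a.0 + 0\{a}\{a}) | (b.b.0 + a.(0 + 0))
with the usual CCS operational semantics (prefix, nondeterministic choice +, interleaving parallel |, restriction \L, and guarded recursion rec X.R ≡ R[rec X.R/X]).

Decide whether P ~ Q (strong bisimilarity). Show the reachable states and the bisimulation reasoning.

LTS(P): 12 reachable states
  s0 = (a.b.0 + 0\{a}\{a}) | (b.b.0 + a.(0 + 0)) → ··a··> s1, ··a··> s2, ··b··> s3
  s1 = (a.b.0 + 0\{a}\{a}) | (0 + 0) → ··a··> s4
  s2 = b.0 | (b.b.0 + a.(0 + 0)) → ··a··> s4, ··b··> s5, ··b··> s6
  s3 = (a.b.0 + 0\{a}\{a}) | b.0 → ··a··> s6, ··b··> s7
  s4 = b.0 | (0 + 0) → ··b··> s8
  s5 = 0 | (b.b.0 + a.(0 + 0)) → ··a··> s8, ··b··> s9
  s6 = b.0 | b.0 → ··b··> s10, ··b··> s9
  s7 = (a.b.0 + 0\{a}\{a}) | 0 → ··a··> s10
  s8 = 0 | (0 + 0) → (no moves)
  s9 = 0 | b.0 → ··b··> s11
  s10 = b.0 | 0 → ··b··> s11
  s11 = 0 | 0 → (no moves)
LTS(Q): 12 reachable states
  t0 = (a.a.0 + 0\{a}\{a}) | (b.b.0 + a.(0 + 0)) → ··a··> t1, ··a··> t2, ··b··> t3
  t1 = (a.a.0 + 0\{a}\{a}) | (0 + 0) → ··a··> t4
  t2 = a.0 | (b.b.0 + a.(0 + 0)) → ··a··> t4, ··a··> t5, ··b··> t6
  t3 = (a.a.0 + 0\{a}\{a}) | b.0 → ··a··> t6, ··b··> t7
  t4 = a.0 | (0 + 0) → ··a··> t8
  t5 = 0 | (b.b.0 + a.(0 + 0)) → ··a··> t8, ··b··> t9
  t6 = a.0 | b.0 → ··a··> t9, ··b··> t10
  t7 = (a.a.0 + 0\{a}\{a}) | 0 → ··a··> t10
  t8 = 0 | (0 + 0) → (no moves)
  t9 = 0 | b.0 → ··b··> t11
  t10 = a.0 | 0 → ··a··> t11
  t11 = 0 | 0 → (no moves)
Coarsest stable partition (strong bisimilarity classes):
  B0 = {s0}
  B1 = {s3}
  B2 = {s6}
  B3 = {s10, s4, s9, t9}
  B4 = {s11, s8, t11, t8}
  B5 = {s1, s7}
  B6 = {s2}
  B7 = {s5, t5}
  B8 = {t0}
  B9 = {t1, t7}
  B10 = {t10, t4}
  B11 = {t2}
  B12 = {t6}
  B13 = {t3}
s0 ∈ B0, t0 ∈ B8 → different blocks

P ≁ Q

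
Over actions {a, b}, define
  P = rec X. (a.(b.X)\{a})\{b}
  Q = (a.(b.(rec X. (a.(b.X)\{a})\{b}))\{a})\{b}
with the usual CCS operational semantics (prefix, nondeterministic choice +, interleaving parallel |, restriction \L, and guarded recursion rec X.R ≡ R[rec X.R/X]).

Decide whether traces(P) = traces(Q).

LTS(P): 2 reachable states
  s0 = rec X. (a.(b.X)\{a})\{b} → =a=> s1
  s1 = (b.(rec X. (a.(b.X)\{a})\{b}))\{a}\{b} → (no moves)
LTS(Q): 2 reachable states
  t0 = (a.(b.(rec X. (a.(b.X)\{a})\{b}))\{a})\{b} → =a=> t1
  t1 = (b.(rec X. (a.(b.X)\{a})\{b}))\{a}\{b} → (no moves)
Coarsest stable partition (strong bisimilarity classes):
  B0 = {s0, t0}
  B1 = {s1, t1}
s0 ∈ B0, t0 ∈ B0 → same block
Bisimilar ⇒ trace-equivalent.

traces(P) = traces(Q)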